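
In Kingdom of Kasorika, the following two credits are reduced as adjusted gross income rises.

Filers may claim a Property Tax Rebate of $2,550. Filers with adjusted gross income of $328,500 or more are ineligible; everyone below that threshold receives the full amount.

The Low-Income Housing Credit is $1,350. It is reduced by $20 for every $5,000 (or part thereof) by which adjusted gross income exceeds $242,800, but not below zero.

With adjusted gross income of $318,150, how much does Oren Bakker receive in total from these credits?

Property Tax Rebate: $318,150 is below the $328,500 cutoff, so the full $2,550 applies.
Low-Income Housing Credit: income exceeds $242,800 by $75,350, which is 16 full-or-partial $5,000 increments; reduction = 16 × $20 = $320, leaving $1,030.
Total: $2,550 + $1,030 = $3,580.

$3,580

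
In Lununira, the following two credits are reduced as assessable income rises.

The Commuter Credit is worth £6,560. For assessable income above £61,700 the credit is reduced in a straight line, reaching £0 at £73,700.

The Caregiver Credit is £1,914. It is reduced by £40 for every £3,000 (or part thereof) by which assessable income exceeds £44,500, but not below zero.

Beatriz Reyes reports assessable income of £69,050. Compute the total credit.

£4,096

Commuter Credit: £69,050 is £7,350 into a £12,000 phase-out range, leaving 4,650/12,000 of the credit: £6,560 × 4,650/12,000 = £2,542.
Caregiver Credit: income exceeds £44,500 by £24,550, which is 9 full-or-partial £3,000 increments; reduction = 9 × £40 = £360, leaving £1,554.
Total: £2,542 + £1,554 = £4,096.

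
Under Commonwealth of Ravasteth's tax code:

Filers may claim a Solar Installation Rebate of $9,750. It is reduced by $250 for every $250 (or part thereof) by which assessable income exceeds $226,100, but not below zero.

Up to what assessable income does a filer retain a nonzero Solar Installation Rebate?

$235,600

After 38 increments the reduction is 38 × $250 = $9,500, leaving $250; one more increment wipes it out. Increment 38 ends at excess 38 × $250 = $9,500, so the highest qualifying income is $226,100 + $9,500 = $235,600.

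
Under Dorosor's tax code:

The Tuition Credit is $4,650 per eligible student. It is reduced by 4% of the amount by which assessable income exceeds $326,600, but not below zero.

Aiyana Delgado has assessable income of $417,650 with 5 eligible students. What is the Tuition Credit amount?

Tuition Credit: base = 5 × $4,650 = $23,250. 4% of the $91,050 excess over $326,600 is $3,642; credit = $23,250 − $3,642 = $19,608.

$19,608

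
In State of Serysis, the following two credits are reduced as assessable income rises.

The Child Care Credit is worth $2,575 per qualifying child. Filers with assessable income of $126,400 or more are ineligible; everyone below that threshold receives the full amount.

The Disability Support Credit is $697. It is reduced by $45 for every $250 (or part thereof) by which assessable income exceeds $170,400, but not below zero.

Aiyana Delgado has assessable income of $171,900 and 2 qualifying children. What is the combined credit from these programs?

Child Care Credit: base = 2 × $2,575 = $5,150. $171,900 meets or exceeds the $126,400 cutoff, so the credit is $0.
Disability Support Credit: income exceeds $170,400 by $1,500, which is 6 full-or-partial $250 increments; reduction = 6 × $45 = $270, leaving $427.
Total: $0 + $427 = $427.

$427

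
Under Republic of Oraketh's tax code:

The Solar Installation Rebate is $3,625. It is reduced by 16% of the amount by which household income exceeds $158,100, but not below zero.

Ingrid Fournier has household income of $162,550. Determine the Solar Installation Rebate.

Solar Installation Rebate: 16% of the $4,450 excess over $158,100 is $712; credit = $3,625 − $712 = $2,913.

$2,913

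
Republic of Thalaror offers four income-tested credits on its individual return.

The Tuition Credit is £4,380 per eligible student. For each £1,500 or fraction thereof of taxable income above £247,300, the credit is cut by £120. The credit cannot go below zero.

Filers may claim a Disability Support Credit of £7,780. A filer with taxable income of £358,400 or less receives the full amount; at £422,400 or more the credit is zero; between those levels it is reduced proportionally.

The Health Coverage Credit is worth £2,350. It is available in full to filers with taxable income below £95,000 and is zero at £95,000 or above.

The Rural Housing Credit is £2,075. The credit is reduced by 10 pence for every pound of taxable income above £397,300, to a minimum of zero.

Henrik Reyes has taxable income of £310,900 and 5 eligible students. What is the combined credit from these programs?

£26,595

Tuition Credit: base = 5 × £4,380 = £21,900. income exceeds £247,300 by £63,600, which is 43 full-or-partial £1,500 increments; reduction = 43 × £120 = £5,160, leaving £16,740.
Disability Support Credit: £310,900 is at or below the £358,400 threshold, so the full £7,780 applies.
Health Coverage Credit: £310,900 meets or exceeds the £95,000 cutoff, so the credit is £0.
Rural Housing Credit: £310,900 is at or below the £397,300 threshold, so the full £2,075 applies.
Total: £16,740 + £7,780 + £0 + £2,075 = £26,595.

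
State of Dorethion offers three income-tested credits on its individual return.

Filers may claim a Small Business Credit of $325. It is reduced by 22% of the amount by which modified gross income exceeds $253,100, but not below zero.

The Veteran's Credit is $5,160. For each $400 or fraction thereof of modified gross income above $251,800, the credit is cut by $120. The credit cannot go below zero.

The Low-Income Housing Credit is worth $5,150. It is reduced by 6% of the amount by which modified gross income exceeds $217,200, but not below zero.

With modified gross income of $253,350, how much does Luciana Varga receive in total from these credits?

$7,931

Small Business Credit: 22% of the $250 excess over $253,100 is $55; credit = $325 − $55 = $270.
Veteran's Credit: income exceeds $251,800 by $1,550, which is 4 full-or-partial $400 increments; reduction = 4 × $120 = $480, leaving $4,680.
Low-Income Housing Credit: 6% of the $36,150 excess over $217,200 is $2,169; credit = $5,150 − $2,169 = $2,981.
Total: $270 + $4,680 + $2,981 = $7,931.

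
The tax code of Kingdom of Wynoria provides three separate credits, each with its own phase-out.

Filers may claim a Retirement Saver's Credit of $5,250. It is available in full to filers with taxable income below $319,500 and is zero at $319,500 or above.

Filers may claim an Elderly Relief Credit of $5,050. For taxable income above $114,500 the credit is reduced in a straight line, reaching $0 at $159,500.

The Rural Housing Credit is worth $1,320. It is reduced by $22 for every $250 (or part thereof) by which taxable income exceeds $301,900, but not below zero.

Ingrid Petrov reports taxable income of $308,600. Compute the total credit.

Retirement Saver's Credit: $308,600 is below the $319,500 cutoff, so the full $5,250 applies.
Elderly Relief Credit: $308,600 is at or above $159,500, so the credit is $0.
Rural Housing Credit: income exceeds $301,900 by $6,700, which is 27 full-or-partial $250 increments; reduction = 27 × $22 = $594, leaving $726.
Total: $5,250 + $0 + $726 = $5,976.

$5,976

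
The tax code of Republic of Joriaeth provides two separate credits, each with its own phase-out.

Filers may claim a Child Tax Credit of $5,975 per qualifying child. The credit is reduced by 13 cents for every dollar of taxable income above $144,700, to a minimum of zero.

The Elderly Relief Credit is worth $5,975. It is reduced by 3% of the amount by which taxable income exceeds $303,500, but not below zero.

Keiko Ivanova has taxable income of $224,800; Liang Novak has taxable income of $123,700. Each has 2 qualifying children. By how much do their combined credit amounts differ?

Keiko ($224,800): Child Tax Credit: base = 2 × $5,975 = $11,950. 13% of the $80,100 excess over $144,700 is $10,413; credit = $11,950 − $10,413 = $1,537. Elderly Relief Credit: $224,800 is at or below the $303,500 threshold, so the full $5,975 applies. total $1,537 + $5,975 = $7,512
Liang ($123,700): Child Tax Credit: base = 2 × $5,975 = $11,950. $123,700 is at or below the $144,700 threshold, so the full $11,950 applies. Elderly Relief Credit: $123,700 is at or below the $303,500 threshold, so the full $5,975 applies. total $11,950 + $5,975 = $17,925
Difference: |$7,512 − $17,925| = $10,413.

$10,413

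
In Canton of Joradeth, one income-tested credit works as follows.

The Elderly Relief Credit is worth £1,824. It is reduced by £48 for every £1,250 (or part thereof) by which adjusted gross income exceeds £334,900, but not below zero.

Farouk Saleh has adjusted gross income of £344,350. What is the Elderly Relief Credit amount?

Elderly Relief Credit: income exceeds £334,900 by £9,450, which is 8 full-or-partial £1,250 increments; reduction = 8 × £48 = £384, leaving £1,440.

£1,440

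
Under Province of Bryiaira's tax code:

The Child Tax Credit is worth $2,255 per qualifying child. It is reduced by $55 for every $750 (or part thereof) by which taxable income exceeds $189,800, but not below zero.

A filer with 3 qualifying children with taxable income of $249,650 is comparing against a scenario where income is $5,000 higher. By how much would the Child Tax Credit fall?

At $249,650 — base = 3 × $2,255 = $6,765. income exceeds $189,800 by $59,850, which is 80 full-or-partial $750 increments; reduction = 80 × $55 = $4,400, leaving $2,365.
At $254,650 — base = 3 × $2,255 = $6,765. income exceeds $189,800 by $64,850, which is 87 full-or-partial $750 increments; reduction = 87 × $55 = $4,785, leaving $1,980.
Lost: $2,365 − $1,980 = $385.

$385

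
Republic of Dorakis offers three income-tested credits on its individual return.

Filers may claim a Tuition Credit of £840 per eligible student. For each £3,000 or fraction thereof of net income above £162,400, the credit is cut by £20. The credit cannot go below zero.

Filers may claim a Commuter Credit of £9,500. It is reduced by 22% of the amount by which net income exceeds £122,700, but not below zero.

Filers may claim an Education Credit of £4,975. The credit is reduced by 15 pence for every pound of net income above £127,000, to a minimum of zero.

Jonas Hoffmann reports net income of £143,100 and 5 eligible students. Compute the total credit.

£11,772

Tuition Credit: base = 5 × £840 = £4,200. £143,100 is at or below the £162,400 threshold, so the full £4,200 applies.
Commuter Credit: 22% of the £20,400 excess over £122,700 is £4,488; credit = £9,500 − £4,488 = £5,012.
Education Credit: 15% of the £16,100 excess over £127,000 is £2,415; credit = £4,975 − £2,415 = £2,560.
Total: £4,200 + £5,012 + £2,560 = £11,772.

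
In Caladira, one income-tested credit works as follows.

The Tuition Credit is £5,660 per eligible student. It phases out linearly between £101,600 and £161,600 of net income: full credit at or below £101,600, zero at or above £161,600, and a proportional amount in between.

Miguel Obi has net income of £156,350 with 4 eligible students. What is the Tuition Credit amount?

Tuition Credit: base = 4 × £5,660 = £22,640. £156,350 is £54,750 into a £60,000 phase-out range, leaving 5,250/60,000 of the credit: £22,640 × 5,250/60,000 = £1,981.

£1,981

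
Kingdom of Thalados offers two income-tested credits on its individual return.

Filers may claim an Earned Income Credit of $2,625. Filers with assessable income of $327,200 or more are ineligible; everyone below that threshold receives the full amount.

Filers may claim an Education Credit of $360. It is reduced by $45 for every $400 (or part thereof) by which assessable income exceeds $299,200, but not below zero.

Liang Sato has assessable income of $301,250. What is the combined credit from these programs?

Earned Income Credit: $301,250 is below the $327,200 cutoff, so the full $2,625 applies.
Education Credit: income exceeds $299,200 by $2,050, which is 6 full-or-partial $400 increments; reduction = 6 × $45 = $270, leaving $90.
Total: $2,625 + $90 = $2,715.

$2,715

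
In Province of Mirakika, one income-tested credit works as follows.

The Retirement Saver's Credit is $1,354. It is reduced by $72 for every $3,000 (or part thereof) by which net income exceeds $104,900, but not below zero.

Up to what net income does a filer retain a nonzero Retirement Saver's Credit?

$158,900

After 18 increments the reduction is 18 × $72 = $1,296, leaving $58; one more increment wipes it out. Increment 18 ends at excess 18 × $3,000 = $54,000, so the highest qualifying income is $104,900 + $54,000 = $158,900.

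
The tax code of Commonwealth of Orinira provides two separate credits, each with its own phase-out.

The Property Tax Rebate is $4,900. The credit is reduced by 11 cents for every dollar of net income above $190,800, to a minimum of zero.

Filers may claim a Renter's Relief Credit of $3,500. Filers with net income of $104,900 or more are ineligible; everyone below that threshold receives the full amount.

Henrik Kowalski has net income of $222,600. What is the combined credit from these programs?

$1,402

Property Tax Rebate: 11% of the $31,800 excess over $190,800 is $3,498; credit = $4,900 − $3,498 = $1,402.
Renter's Relief Credit: $222,600 meets or exceeds the $104,900 cutoff, so the credit is $0.
Total: $1,402 + $0 = $1,402.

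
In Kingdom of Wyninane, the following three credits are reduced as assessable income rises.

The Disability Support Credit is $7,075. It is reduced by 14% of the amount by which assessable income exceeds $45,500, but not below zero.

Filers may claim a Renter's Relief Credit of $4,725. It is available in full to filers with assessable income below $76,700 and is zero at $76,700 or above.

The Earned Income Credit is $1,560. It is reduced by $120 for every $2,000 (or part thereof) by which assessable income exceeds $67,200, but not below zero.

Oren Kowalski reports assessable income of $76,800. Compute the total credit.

Disability Support Credit: 14% of the $31,300 excess over $45,500 is $4,382; credit = $7,075 − $4,382 = $2,693.
Renter's Relief Credit: $76,800 meets or exceeds the $76,700 cutoff, so the credit is $0.
Earned Income Credit: income exceeds $67,200 by $9,600, which is 5 full-or-partial $2,000 increments; reduction = 5 × $120 = $600, leaving $960.
Total: $2,693 + $0 + $960 = $3,653.

$3,653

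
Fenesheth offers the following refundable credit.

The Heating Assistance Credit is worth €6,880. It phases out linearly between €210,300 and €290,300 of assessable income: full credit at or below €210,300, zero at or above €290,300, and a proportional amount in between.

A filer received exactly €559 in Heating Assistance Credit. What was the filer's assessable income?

€283,800

€559 is 559/6,880 of the full €6,880, so 6,321/6,880 of the €80,000 range has been used: income = €210,300 + €80,000 × 6,321/6,880 = €283,800.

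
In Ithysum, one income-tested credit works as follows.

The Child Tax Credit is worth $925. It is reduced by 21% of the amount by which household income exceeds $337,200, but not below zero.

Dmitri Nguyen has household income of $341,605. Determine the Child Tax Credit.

Child Tax Credit: 21% of the $4,405 excess over $337,200 is $925.05 ≥ base, so the credit is $0.

$0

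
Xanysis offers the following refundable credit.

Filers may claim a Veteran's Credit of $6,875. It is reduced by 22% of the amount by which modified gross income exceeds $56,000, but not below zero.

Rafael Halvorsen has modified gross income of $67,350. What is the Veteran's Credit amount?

$4,378

Veteran's Credit: 22% of the $11,350 excess over $56,000 is $2,497; credit = $6,875 − $2,497 = $4,378.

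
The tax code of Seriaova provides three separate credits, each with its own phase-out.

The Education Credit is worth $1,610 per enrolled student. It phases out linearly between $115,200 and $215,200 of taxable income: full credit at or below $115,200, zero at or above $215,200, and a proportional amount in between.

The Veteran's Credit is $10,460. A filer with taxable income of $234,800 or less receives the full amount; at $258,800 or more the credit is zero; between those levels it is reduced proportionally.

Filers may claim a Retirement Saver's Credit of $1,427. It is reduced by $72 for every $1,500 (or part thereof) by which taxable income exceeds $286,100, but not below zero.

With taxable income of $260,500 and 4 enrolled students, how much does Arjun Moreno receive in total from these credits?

Education Credit: base = 4 × $1,610 = $6,440. $260,500 is at or above $215,200, so the credit is $0.
Veteran's Credit: $260,500 is at or above $258,800, so the credit is $0.
Retirement Saver's Credit: $260,500 is at or below the $286,100 threshold, so the full $1,427 applies.
Total: $0 + $0 + $1,427 = $1,427.

$1,427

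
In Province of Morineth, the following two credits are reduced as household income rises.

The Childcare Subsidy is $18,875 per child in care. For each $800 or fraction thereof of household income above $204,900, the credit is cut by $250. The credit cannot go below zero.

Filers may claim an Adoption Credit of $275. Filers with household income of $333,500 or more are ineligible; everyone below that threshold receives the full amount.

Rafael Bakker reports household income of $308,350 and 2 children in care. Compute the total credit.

$5,525

Childcare Subsidy: base = 2 × $18,875 = $37,750. income exceeds $204,900 by $103,450, which is 130 full-or-partial $800 increments; reduction = 130 × $250 = $32,500, leaving $5,250.
Adoption Credit: $308,350 is below the $333,500 cutoff, so the full $275 applies.
Total: $5,250 + $275 = $5,525.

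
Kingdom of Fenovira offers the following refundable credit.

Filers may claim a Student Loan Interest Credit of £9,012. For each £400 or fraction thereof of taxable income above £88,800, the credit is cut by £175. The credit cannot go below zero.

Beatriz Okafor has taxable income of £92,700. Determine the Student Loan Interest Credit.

£7,262

Student Loan Interest Credit: income exceeds £88,800 by £3,900, which is 10 full-or-partial £400 increments; reduction = 10 × £175 = £1,750, leaving £7,262.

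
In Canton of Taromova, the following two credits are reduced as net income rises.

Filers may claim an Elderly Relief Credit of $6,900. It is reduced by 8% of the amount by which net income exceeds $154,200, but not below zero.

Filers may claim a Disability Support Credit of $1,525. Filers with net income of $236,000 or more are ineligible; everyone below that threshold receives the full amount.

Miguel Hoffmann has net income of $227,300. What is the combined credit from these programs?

Elderly Relief Credit: 8% of the $73,100 excess over $154,200 is $5,848; credit = $6,900 − $5,848 = $1,052.
Disability Support Credit: $227,300 is below the $236,000 cutoff, so the full $1,525 applies.
Total: $1,052 + $1,525 = $2,577.

$2,577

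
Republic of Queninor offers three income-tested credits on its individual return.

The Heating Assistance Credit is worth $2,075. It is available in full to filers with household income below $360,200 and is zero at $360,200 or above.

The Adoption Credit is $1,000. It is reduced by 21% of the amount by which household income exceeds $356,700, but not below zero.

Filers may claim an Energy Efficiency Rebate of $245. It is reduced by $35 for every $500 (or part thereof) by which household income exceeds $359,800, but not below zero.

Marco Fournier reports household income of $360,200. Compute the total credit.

$475

Heating Assistance Credit: $360,200 meets or exceeds the $360,200 cutoff, so the credit is $0.
Adoption Credit: 21% of the $3,500 excess over $356,700 is $735; credit = $1,000 − $735 = $265.
Energy Efficiency Rebate: income exceeds $359,800 by $400, which is 1 full-or-partial $500 increment; reduction = 1 × $35 = $35, leaving $210.
Total: $0 + $265 + $210 = $475.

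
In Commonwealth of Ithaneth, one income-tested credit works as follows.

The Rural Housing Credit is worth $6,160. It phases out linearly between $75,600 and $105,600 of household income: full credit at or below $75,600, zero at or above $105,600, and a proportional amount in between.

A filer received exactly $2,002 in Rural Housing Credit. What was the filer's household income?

$95,850

$2,002 is 2,002/6,160 of the full $6,160, so 4,158/6,160 of the $30,000 range has been used: income = $75,600 + $30,000 × 4,158/6,160 = $95,850.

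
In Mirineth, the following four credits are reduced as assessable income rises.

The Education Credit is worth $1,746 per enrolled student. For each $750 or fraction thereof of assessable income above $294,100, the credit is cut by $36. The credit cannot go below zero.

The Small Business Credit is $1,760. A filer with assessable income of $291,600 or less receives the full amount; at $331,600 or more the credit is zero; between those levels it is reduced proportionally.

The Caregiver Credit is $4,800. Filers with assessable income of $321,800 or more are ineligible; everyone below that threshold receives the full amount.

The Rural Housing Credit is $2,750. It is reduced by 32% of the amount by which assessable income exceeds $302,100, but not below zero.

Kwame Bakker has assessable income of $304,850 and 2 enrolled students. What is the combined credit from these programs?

Education Credit: base = 2 × $1,746 = $3,492. income exceeds $294,100 by $10,750, which is 15 full-or-partial $750 increments; reduction = 15 × $36 = $540, leaving $2,952.
Small Business Credit: $304,850 is $13,250 into a $40,000 phase-out range, leaving 26,750/40,000 of the credit: $1,760 × 26,750/40,000 = $1,177.
Caregiver Credit: $304,850 is below the $321,800 cutoff, so the full $4,800 applies.
Rural Housing Credit: 32% of the $2,750 excess over $302,100 is $880; credit = $2,750 − $880 = $1,870.
Total: $2,952 + $1,177 + $4,800 + $1,870 = $10,799.

$10,799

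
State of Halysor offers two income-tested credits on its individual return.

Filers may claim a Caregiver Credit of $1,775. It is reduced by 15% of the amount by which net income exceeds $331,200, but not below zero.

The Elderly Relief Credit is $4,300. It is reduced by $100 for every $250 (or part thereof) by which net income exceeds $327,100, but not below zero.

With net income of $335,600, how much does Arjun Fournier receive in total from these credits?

$2,015

Caregiver Credit: 15% of the $4,400 excess over $331,200 is $660; credit = $1,775 − $660 = $1,115.
Elderly Relief Credit: income exceeds $327,100 by $8,500, which is 34 full-or-partial $250 increments; reduction = 34 × $100 = $3,400, leaving $900.
Total: $1,115 + $900 = $2,015.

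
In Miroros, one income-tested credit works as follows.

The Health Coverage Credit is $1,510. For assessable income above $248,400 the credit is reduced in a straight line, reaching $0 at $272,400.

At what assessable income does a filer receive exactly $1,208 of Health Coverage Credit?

$1,208 is 1,208/1,510 of the full $1,510, so 302/1,510 of the $24,000 range has been used: income = $248,400 + $24,000 × 302/1,510 = $253,200.

$253,200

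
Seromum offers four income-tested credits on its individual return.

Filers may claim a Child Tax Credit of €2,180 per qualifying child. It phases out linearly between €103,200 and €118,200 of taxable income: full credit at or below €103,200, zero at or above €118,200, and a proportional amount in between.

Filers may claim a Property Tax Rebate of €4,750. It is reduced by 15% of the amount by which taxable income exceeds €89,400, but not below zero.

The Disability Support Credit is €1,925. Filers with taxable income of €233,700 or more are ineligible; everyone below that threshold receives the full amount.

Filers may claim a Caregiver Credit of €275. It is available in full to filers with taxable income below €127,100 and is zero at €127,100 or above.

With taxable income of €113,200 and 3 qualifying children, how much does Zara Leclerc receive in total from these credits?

€5,560

Child Tax Credit: base = 3 × €2,180 = €6,540. €113,200 is €10,000 into a €15,000 phase-out range, leaving 5,000/15,000 of the credit: €6,540 × 5,000/15,000 = €2,180.
Property Tax Rebate: 15% of the €23,800 excess over €89,400 is €3,570; credit = €4,750 − €3,570 = €1,180.
Disability Support Credit: €113,200 is below the €233,700 cutoff, so the full €1,925 applies.
Caregiver Credit: €113,200 is below the €127,100 cutoff, so the full €275 applies.
Total: €2,180 + €1,180 + €1,925 + €275 = €5,560.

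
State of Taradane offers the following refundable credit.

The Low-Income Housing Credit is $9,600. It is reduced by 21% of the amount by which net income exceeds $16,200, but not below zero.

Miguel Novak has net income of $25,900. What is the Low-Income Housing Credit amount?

Low-Income Housing Credit: 21% of the $9,700 excess over $16,200 is $2,037; credit = $9,600 − $2,037 = $7,563.

$7,563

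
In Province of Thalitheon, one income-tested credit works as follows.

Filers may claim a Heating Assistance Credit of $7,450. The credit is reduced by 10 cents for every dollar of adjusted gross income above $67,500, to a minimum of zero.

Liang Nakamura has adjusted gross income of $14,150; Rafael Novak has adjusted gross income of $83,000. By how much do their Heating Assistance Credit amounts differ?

$1,550

Liang ($14,150): Heating Assistance Credit: $14,150 is at or below the $67,500 threshold, so the full $7,450 applies.
Rafael ($83,000): Heating Assistance Credit: 10% of the $15,500 excess over $67,500 is $1,550; credit = $7,450 − $1,550 = $5,900.
Difference: |$7,450 − $5,900| = $1,550.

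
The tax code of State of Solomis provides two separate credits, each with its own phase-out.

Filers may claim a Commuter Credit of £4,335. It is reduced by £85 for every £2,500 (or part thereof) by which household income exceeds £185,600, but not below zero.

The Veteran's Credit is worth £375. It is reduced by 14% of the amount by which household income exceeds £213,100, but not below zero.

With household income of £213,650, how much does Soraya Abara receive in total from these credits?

£3,613

Commuter Credit: income exceeds £185,600 by £28,050, which is 12 full-or-partial £2,500 increments; reduction = 12 × £85 = £1,020, leaving £3,315.
Veteran's Credit: 14% of the £550 excess over £213,100 is £77; credit = £375 − £77 = £298.
Total: £3,315 + £298 = £3,613.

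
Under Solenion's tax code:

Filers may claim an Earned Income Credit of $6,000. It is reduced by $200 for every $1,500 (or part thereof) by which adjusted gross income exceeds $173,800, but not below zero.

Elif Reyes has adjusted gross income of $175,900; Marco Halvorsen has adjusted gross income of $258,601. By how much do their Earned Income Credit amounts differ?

Elif ($175,900): Earned Income Credit: income exceeds $173,800 by $2,100, which is 2 full-or-partial $1,500 increments; reduction = 2 × $200 = $400, leaving $5,600.
Marco ($258,601): Earned Income Credit: income exceeds $173,800 by $84,801 → 57 increments × $200 = $11,400 ≥ base, so the credit is $0.
Difference: |$5,600 − $0| = $5,600.

$5,600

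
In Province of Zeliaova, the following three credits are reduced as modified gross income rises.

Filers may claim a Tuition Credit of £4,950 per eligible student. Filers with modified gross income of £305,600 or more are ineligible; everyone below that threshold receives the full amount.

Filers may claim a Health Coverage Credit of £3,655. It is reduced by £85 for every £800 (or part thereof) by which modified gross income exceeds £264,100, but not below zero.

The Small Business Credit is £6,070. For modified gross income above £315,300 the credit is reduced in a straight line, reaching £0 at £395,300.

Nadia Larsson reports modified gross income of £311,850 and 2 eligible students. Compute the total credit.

£6,070

Tuition Credit: base = 2 × £4,950 = £9,900. £311,850 meets or exceeds the £305,600 cutoff, so the credit is £0.
Health Coverage Credit: income exceeds £264,100 by £47,750 → 60 increments × £85 = £5,100 ≥ base, so the credit is £0.
Small Business Credit: £311,850 is at or below the £315,300 threshold, so the full £6,070 applies.
Total: £0 + £0 + £6,070 = £6,070.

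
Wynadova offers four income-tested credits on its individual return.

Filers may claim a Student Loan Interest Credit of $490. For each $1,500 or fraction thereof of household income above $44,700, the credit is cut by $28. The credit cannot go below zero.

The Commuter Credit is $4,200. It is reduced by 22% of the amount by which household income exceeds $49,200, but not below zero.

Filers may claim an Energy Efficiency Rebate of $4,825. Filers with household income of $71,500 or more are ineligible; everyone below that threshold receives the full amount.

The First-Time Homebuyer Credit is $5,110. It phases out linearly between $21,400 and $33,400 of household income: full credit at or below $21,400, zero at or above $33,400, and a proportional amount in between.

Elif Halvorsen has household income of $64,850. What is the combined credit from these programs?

Student Loan Interest Credit: income exceeds $44,700 by $20,150, which is 14 full-or-partial $1,500 increments; reduction = 14 × $28 = $392, leaving $98.
Commuter Credit: 22% of the $15,650 excess over $49,200 is $3,443; credit = $4,200 − $3,443 = $757.
Energy Efficiency Rebate: $64,850 is below the $71,500 cutoff, so the full $4,825 applies.
First-Time Homebuyer Credit: $64,850 is at or above $33,400, so the credit is $0.
Total: $98 + $757 + $4,825 + $0 = $5,680.

$5,680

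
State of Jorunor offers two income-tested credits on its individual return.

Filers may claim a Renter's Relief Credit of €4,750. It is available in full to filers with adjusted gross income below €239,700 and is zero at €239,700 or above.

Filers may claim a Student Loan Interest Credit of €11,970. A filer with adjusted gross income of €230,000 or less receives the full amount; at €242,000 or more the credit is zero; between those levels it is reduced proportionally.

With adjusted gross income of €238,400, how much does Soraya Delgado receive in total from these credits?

€8,341

Renter's Relief Credit: €238,400 is below the €239,700 cutoff, so the full €4,750 applies.
Student Loan Interest Credit: €238,400 is €8,400 into a €12,000 phase-out range, leaving 3,600/12,000 of the credit: €11,970 × 3,600/12,000 = €3,591.
Total: €4,750 + €3,591 = €8,341.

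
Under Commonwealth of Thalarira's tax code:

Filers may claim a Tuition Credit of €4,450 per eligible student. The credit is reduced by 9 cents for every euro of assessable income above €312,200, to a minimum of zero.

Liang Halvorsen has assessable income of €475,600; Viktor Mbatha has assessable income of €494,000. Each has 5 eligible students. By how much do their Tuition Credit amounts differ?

Liang (€475,600): Tuition Credit: base = 5 × €4,450 = €22,250. 9% of the €163,400 excess over €312,200 is €14,706; credit = €22,250 − €14,706 = €7,544.
Viktor (€494,000): Tuition Credit: base = 5 × €4,450 = €22,250. 9% of the €181,800 excess over €312,200 is €16,362; credit = €22,250 − €16,362 = €5,888.
Difference: |€7,544 − €5,888| = €1,656.

€1,656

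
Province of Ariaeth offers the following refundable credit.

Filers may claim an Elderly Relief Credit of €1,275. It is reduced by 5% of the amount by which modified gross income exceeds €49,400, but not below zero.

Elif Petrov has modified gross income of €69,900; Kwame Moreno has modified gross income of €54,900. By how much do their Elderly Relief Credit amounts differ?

€750

Elif (€69,900): Elderly Relief Credit: 5% of the €20,500 excess over €49,400 is €1,025; credit = €1,275 − €1,025 = €250.
Kwame (€54,900): Elderly Relief Credit: 5% of the €5,500 excess over €49,400 is €275; credit = €1,275 − €275 = €1,000.
Difference: |€250 − €1,000| = €750.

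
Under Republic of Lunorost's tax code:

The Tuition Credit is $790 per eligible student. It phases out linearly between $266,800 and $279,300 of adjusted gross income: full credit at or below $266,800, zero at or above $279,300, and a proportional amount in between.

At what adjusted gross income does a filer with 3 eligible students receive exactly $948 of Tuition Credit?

Full credit = 3 × $790 = $2,370.
$948 is 948/2,370 of the full $2,370, so 1,422/2,370 of the $12,500 range has been used: income = $266,800 + $12,500 × 1,422/2,370 = $274,300.

$274,300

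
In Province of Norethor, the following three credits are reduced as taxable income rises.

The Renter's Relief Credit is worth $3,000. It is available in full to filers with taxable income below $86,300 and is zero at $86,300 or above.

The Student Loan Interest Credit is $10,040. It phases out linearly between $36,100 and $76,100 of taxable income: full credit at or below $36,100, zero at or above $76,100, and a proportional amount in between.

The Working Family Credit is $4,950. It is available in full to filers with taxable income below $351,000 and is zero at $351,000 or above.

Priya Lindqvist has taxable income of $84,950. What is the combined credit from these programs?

$7,950

Renter's Relief Credit: $84,950 is below the $86,300 cutoff, so the full $3,000 applies.
Student Loan Interest Credit: $84,950 is at or above $76,100, so the credit is $0.
Working Family Credit: $84,950 is below the $351,000 cutoff, so the full $4,950 applies.
Total: $3,000 + $0 + $4,950 = $7,950.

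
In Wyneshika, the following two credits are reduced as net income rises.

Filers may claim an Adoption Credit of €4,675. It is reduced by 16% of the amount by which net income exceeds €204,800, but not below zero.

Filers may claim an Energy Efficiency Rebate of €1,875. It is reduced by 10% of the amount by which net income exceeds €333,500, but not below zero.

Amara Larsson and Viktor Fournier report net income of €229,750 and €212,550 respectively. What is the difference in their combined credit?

Amara (€229,750): Adoption Credit: 16% of the €24,950 excess over €204,800 is €3,992; credit = €4,675 − €3,992 = €683. Energy Efficiency Rebate: €229,750 is at or below the €333,500 threshold, so the full €1,875 applies. total €683 + €1,875 = €2,558
Viktor (€212,550): Adoption Credit: 16% of the €7,750 excess over €204,800 is €1,240; credit = €4,675 − €1,240 = €3,435. Energy Efficiency Rebate: €212,550 is at or below the €333,500 threshold, so the full €1,875 applies. total €3,435 + €1,875 = €5,310
Difference: |€2,558 − €5,310| = €2,752.

€2,752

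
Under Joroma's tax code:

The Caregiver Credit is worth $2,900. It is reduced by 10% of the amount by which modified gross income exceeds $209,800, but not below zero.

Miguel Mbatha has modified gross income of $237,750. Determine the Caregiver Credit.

$105

Caregiver Credit: 10% of the $27,950 excess over $209,800 is $2,795; credit = $2,900 − $2,795 = $105.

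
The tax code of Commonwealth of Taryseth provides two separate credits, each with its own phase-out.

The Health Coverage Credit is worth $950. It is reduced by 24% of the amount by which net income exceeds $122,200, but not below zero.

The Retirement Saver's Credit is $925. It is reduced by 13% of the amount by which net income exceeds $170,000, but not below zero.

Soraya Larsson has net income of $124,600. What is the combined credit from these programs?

Health Coverage Credit: 24% of the $2,400 excess over $122,200 is $576; credit = $950 − $576 = $374.
Retirement Saver's Credit: $124,600 is at or below the $170,000 threshold, so the full $925 applies.
Total: $374 + $925 = $1,299.

$1,299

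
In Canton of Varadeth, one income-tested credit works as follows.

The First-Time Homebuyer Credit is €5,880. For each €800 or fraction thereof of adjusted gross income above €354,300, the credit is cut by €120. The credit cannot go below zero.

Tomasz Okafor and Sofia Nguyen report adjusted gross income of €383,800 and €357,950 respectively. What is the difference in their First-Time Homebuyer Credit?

€3,840

Tomasz (€383,800): First-Time Homebuyer Credit: income exceeds €354,300 by €29,500, which is 37 full-or-partial €800 increments; reduction = 37 × €120 = €4,440, leaving €1,440.
Sofia (€357,950): First-Time Homebuyer Credit: income exceeds €354,300 by €3,650, which is 5 full-or-partial €800 increments; reduction = 5 × €120 = €600, leaving €5,280.
Difference: |€1,440 − €5,280| = €3,840.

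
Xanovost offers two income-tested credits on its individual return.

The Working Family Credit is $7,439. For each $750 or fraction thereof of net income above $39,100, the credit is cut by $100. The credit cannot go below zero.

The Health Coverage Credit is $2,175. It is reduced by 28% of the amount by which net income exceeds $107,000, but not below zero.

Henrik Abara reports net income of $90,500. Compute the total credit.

Working Family Credit: income exceeds $39,100 by $51,400, which is 69 full-or-partial $750 increments; reduction = 69 × $100 = $6,900, leaving $539.
Health Coverage Credit: $90,500 is at or below the $107,000 threshold, so the full $2,175 applies.
Total: $539 + $2,175 = $2,714.

$2,714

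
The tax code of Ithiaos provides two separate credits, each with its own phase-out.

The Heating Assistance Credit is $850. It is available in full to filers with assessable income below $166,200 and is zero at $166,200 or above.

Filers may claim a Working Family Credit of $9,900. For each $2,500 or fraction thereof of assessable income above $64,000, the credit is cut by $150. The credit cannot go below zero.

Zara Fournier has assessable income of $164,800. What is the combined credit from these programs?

$4,600

Heating Assistance Credit: $164,800 is below the $166,200 cutoff, so the full $850 applies.
Working Family Credit: income exceeds $64,000 by $100,800, which is 41 full-or-partial $2,500 increments; reduction = 41 × $150 = $6,150, leaving $3,750.
Total: $850 + $3,750 = $4,600.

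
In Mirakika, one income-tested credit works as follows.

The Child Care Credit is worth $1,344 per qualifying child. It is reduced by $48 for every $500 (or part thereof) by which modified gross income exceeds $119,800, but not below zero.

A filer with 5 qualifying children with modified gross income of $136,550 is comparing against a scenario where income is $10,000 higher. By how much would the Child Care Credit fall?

At $136,550 — base = 5 × $1,344 = $6,720. income exceeds $119,800 by $16,750, which is 34 full-or-partial $500 increments; reduction = 34 × $48 = $1,632, leaving $5,088.
At $146,550 — base = 5 × $1,344 = $6,720. income exceeds $119,800 by $26,750, which is 54 full-or-partial $500 increments; reduction = 54 × $48 = $2,592, leaving $4,128.
Lost: $5,088 − $4,128 = $960.

$960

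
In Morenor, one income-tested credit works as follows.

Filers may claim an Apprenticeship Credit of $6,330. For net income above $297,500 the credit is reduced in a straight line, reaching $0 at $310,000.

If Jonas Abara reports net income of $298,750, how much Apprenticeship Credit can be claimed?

$5,697

Apprenticeship Credit: $298,750 is $1,250 into a $12,500 phase-out range, leaving 11,250/12,500 of the credit: $6,330 × 11,250/12,500 = $5,697.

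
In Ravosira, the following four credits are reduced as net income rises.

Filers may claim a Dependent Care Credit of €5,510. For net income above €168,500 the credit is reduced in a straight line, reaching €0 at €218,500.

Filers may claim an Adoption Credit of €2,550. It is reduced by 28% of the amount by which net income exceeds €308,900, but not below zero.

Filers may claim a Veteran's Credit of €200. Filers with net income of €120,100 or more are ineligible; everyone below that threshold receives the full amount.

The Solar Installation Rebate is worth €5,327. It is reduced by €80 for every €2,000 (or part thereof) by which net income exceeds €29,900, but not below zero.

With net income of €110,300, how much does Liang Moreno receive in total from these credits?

Dependent Care Credit: €110,300 is at or below the €168,500 threshold, so the full €5,510 applies.
Adoption Credit: €110,300 is at or below the €308,900 threshold, so the full €2,550 applies.
Veteran's Credit: €110,300 is below the €120,100 cutoff, so the full €200 applies.
Solar Installation Rebate: income exceeds €29,900 by €80,400, which is 41 full-or-partial €2,000 increments; reduction = 41 × €80 = €3,280, leaving €2,047.
Total: €5,510 + €2,550 + €200 + €2,047 = €10,307.

€10,307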